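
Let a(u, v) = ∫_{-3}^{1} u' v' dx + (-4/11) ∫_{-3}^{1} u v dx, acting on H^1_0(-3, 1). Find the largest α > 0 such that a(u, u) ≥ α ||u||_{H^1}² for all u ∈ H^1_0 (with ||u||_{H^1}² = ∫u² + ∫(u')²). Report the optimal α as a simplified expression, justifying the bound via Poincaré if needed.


α = (-64/11 + π^2)/(π^2 + 16)

Coercivity of a(·,·) on H^1_0(-3, 1) means a(u, u) ≥ α ||u||_{H^1}² for every u ∈ H^1_0.
The interval has length L = 4, and Poincaré/coercivity depend only on L. Here a(u, u) = ∫(u')² + (-4/11)·∫u².
Here c = -4/11 < 0 with |c| < (π/L)² = π^2/16, so coercivity still holds. The condition a(u,u) ≥ α||u||_{H^1}² reads (1−α)∫(u')² ≥ (α−c)∫u². Any admissible α is ≤ 1 (rapidly oscillating u have ∫u²/∫(u')² → 0), and α = 1 would force 0 ≥ (1−c)∫u², impossible since c < 1; so 1−α > 0. By the sharp Poincaré inequality on H^1_0 of an interval of length L, ∫(u')² ≥ (π/L)²∫u² with equality for the first sine mode sin(π(x−x₀)/L) (x₀ the left endpoint), so the inequality holds for all u iff (1−α)(π/L)² ≥ α − c, i.e. α ≤ ((π/L)² + c)/((π/L)² + 1) = (1 + c(L/π)²)/(1 + (L/π)²). (Direct route, valid since c ≤ 0: Poincaré gives c∫u² ≥ c(L/π)²∫(u')², so a(u,u) ≥ (1 + c(L/π)²)∫(u')², while ||u||_{H^1}² ≤ (1 + (L/π)²)∫(u')²; dividing yields the same α.) With (π/L)² = π^2/16 and c = -4/11, the largest admissible constant is α = ((π/L)² + c)/((π/L)² + 1).
Simplifying, α = (-64/11 + π^2)/(π^2 + 16).


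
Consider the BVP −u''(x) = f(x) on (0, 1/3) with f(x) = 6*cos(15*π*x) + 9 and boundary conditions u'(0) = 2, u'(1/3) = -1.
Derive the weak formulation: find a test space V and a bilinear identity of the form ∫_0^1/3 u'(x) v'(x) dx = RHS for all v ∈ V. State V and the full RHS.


V = H^1(0, 1/3) (v unrestricted at boundary; u is determined up to an additive constant); weak form: ∫_0^1/3 u'v' dx = ∫_0^1/3 (6*cos(15*π*x) + 9) v dx − v(1/3) − 2·v(0) for all v ∈ V.

Multiply both sides by a test function v and integrate from 0 to 1/3:
  ∫_0^1/3 −u''(x) v(x) dx = ∫_0^1/3 f(x) v(x) dx.
Integrate the LHS by parts once:
  ∫_0^1/3 −u'' v dx = −[u'(x) v(x)]_0^1/3 + ∫_0^1/3 u'(x) v'(x) dx.
Thus ∫_0^1/3 u'(x) v'(x) dx = ∫_0^1/3 f(x) v(x) dx + [u'(x) v(x)]_0^1/3.
Choose V so that boundary terms are either known or forced to vanish.
u has inhomogeneous Neumann u'(0) = 2, u'(1/3) = -1. [u' v]_0^1/3 = (-1)·v(1/3) − (2)·v(0) = − v(1/3) − 2·v(0). Take V = H^1(0, 1/3); boundary term becomes part of RHS.
Weak formulation: find u (satisfying any essential BC) such that ∫_0^1/3 u'(x) v'(x) dx = ∫_0^1/3 f v dx − v(1/3) − 2·v(0) for all v ∈ V (Neumann data are natural BCs: they enter the RHS as boundary terms).
Substituting f(x) = 6*cos(15*π*x) + 9, the right-hand side is ∫_0^1/3 (6*cos(15*π*x) + 9) v dx − v(1/3) − 2·v(0).
Compatibility check (pure Neumann): taking v ≡ 1 ∈ V gives 0 = ∫_0^1/3 f dx + (-1) − (2), i.e. ∫_0^1/3 f dx must equal u'(0) − u'(1/3) = 3. Indeed ∫_0^1/3 (6*cos(15*π*x) + 9) dx = 3, so the data are compatible. The solution is then unique only up to an additive constant (fix it e.g. by requiring ∫_0^1/3 u dx = 0).


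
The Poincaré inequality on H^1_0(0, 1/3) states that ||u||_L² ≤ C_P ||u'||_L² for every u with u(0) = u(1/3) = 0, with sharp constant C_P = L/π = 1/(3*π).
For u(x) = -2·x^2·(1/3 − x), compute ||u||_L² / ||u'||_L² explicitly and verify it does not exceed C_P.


||u||_L² / ||u'||_L² = sqrt(14)/42 < C_P = 1/(3*π).

u(x) = -2·x^2·(1/3 − x), so u'(x) = 2*x*(9*x - 2)/3.
u(x) = -2·x^2·(1/3 − x) vanishes at x = 0 and x = 1/3, so u ∈ H^1_0(0, 1/3). Differentiate via the product rule and integrate the resulting polynomials term by term.
  ∫_0^1/3 u² dx = ∫_0^1/3 (4*x^6 - 8*x^5/3 + 4*x^4/9) dx. Term by term:
    ∫_0^1/3 4*x^6 dx = 4/15309;  ∫_0^1/3 -8*x^5/3 dx = -4/6561;  ∫_0^1/3 4*x^4/9 dx = 4/10935.
  Sum: 4/15309 − 4/6561 + 4/10935 = 4/229635.
  ∫_0^1/3 (u')² dx = ∫_0^1/3 (36*x^4 - 16*x^3 + 16*x^2/9) dx. Term by term:
    ∫_0^1/3 36*x^4 dx = 4/135;  ∫_0^1/3 -16*x^3 dx = -4/81;  ∫_0^1/3 16*x^2/9 dx = 16/729.
  Sum: 4/135 − 4/81 + 16/729 = 8/3645.
∫_0^1/3 u² dx = 4/229635, so ||u||_L² = 2*sqrt(35)/2835.
∫_0^1/3 (u')² dx = 8/3645, so ||u'||_L² = 2*sqrt(10)/135.
Ratio ||u||_L² / ||u'||_L² = sqrt(14)/42.
Sharp Poincaré constant on H^1_0(0, 1/3) is C_P = L/π = 1/(3*π), achieved by sin(3*π·x).
A polynomial bump cannot attain the sharp Poincaré constant (only the first sine eigenfunction does), so the ratio is strictly less than C_P, consistent with ||u||_L² ≤ C_P ||u'||_L².


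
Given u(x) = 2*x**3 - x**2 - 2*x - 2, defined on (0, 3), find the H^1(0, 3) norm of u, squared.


||u||_{H^1}^2 = 55794/35

The H^1 norm (squared) on an interval (0, L) is
  ||u||_{H^1}^2 = ∫_0^L u(x)^2 dx + ∫_0^L u'(x)^2 dx.
Compute u'(x) = 6*x**2 - 2*x - 2.
Then u(x)^2 = 4*x**6 - 4*x**5 - 7*x**4 - 4*x**3 + 8*x**2 + 8*x + 4 and u'(x)^2 = 36*x**4 - 24*x**3 - 20*x**2 + 8*x + 4.
Integrate each monomial from 0 to 3 using ∫_0^3 c·x^n dx = c·3^(n+1)/(n+1):
  ∫_0^3 u(x)^2 dx = ∫_0^3 (4*x^6 - 4*x^5 - 7*x^4 - 4*x^3 + 8*x^2 + 8*x + 4) dx. Term by term:
    ∫_0^3 4*x^6 dx = 8748/7;  ∫_0^3 -4*x^5 dx = -486;  ∫_0^3 -7*x^4 dx = -1701/5;
    ∫_0^3 -4*x^3 dx = -81;  ∫_0^3 8*x^2 dx = 72;  ∫_0^3 8*x dx = 36;
    ∫_0^3 4 dx = 12.
  Sum: 8748/7 − 486 − 1701/5 − 81 + 72 + 36 + 12 = 16188/35.
  ∫_0^3 u'(x)^2 dx = ∫_0^3 (36*x^4 - 24*x^3 - 20*x^2 + 8*x + 4) dx. Term by term:
    ∫_0^3 36*x^4 dx = 8748/5;  ∫_0^3 -24*x^3 dx = -486;  ∫_0^3 -20*x^2 dx = -180;
    ∫_0^3 8*x dx = 36;  ∫_0^3 4 dx = 12.
  Sum: 8748/5 − 486 − 180 + 36 + 12 = 5658/5.
Adding: ||u||_{H^1}^2 = 16188/35 + 5658/5 = 55794/35.


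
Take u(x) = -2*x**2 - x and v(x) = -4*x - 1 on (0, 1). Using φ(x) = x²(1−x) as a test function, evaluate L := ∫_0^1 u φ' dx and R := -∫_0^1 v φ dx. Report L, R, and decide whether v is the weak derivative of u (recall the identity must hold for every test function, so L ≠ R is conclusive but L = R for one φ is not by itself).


LHS = 17/60, RHS = 17/60. Yes, v = u' weakly.

u(x) = -2*x**2 - x, classical derivative u'(x) = -4*x - 1.
φ(x) = x²(1−x), so φ'(x) = x*(2 - 3*x).
Note φ(0) = φ(1) = 0, so the boundary term u·φ vanishes.
LHS = ∫_0^1 u(x) φ'(x) dx = ∫_0^1 (6*x^4 - x^3 - 2*x^2) dx. Term by term:
  ∫_0^1 6*x^4 dx = 6/5;  ∫_0^1 -x^3 dx = -1/4;  ∫_0^1 -2*x^2 dx = -2/3.
Sum: 6/5 − 1/4 − 2/3 = 17/60.
So LHS = 17/60.
∫_0^1 v(x) φ(x) dx = ∫_0^1 (4*x^4 - 3*x^3 - x^2) dx. Term by term:
  ∫_0^1 4*x^4 dx = 4/5;  ∫_0^1 -3*x^3 dx = -3/4;  ∫_0^1 -x^2 dx = -1/3.
Sum: 4/5 − 3/4 − 1/3 = -17/60.
So RHS = -∫_0^1 v(x) φ(x) dx = 17/60.
LHS = RHS, so the identity holds for this test φ.
Moreover u is smooth here and v(x) = u'(x) = -4*x - 1 pointwise, so the identity holds for every test function. Hence v is the weak derivative of u.


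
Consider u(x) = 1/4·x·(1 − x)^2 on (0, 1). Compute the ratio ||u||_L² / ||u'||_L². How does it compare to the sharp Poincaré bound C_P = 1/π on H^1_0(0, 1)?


||u||_L² / ||u'||_L² = sqrt(14)/14 < C_P = 1/π.

u(x) = 1/4·x·(1 − x)^2, so u'(x) = (x - 1)*(3*x - 1)/4.
u(x) = 1/4·x·(1 − x)^2 vanishes at x = 0 and x = 1, so u ∈ H^1_0(0, 1). Differentiate via the product rule and integrate the resulting polynomials term by term.
  ∫_0^1 u² dx = ∫_0^1 (x^6/16 - x^5/4 + 3*x^4/8 - x^3/4 + x^2/16) dx. Term by term:
    ∫_0^1 x^6/16 dx = 1/112;  ∫_0^1 -x^5/4 dx = -1/24;  ∫_0^1 3*x^4/8 dx = 3/40;
    ∫_0^1 -x^3/4 dx = -1/16;  ∫_0^1 x^2/16 dx = 1/48.
  Sum: 1/112 − 1/24 + 3/40 − 1/16 + 1/48 = 1/1680.
  ∫_0^1 (u')² dx = ∫_0^1 (9*x^4/16 - 3*x^3/2 + 11*x^2/8 - x/2 + 1/16) dx. Term by term:
    ∫_0^1 9*x^4/16 dx = 9/80;  ∫_0^1 -3*x^3/2 dx = -3/8;  ∫_0^1 11*x^2/8 dx = 11/24;
    ∫_0^1 -x/2 dx = -1/4;  ∫_0^1 1/16 dx = 1/16.
  Sum: 9/80 − 3/8 + 11/24 − 1/4 + 1/16 = 1/120.
∫_0^1 u² dx = 1/1680, so ||u||_L² = sqrt(105)/420.
∫_0^1 (u')² dx = 1/120, so ||u'||_L² = sqrt(30)/60.
Ratio ||u||_L² / ||u'||_L² = sqrt(14)/14.
Sharp Poincaré constant on H^1_0(0, 1) is C_P = L/π = 1/π, achieved by sin(π·x).
A polynomial bump cannot attain the sharp Poincaré constant (only the first sine eigenfunction does), so the ratio is strictly less than C_P, consistent with ||u||_L² ≤ C_P ||u'||_L².


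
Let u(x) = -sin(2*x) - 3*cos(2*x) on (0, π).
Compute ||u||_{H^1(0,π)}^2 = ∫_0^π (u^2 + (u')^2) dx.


||u||_{H^1(0,π)}^2 = 25*π

u'(x) = 6*sin(2*x) - 2*cos(2*x).
Expand u² and (u')² and integrate term by term on (0, π), using: for integers n ≥ 1, ∫_0^π sin²(nx) dx = ∫_0^π cos²(nx) dx = π/2; for n ≠ n', ∫_0^π sin(nx)sin(n'x) dx = ∫_0^π cos(nx)cos(n'x) dx = 0; and by product-to-sum, ∫_0^π sin(nx)cos(n'x) dx = ½∫_0^π [sin((n+n')x) + sin((n−n')x)] dx, which is 0 when n+n' is even and 2n/(n²−n'²) when n+n' is odd (it need not vanish on (0, π)).
  u² squared terms: (-1)²·∫sin(2x)² dx = 1·π/2 = π/2;  (-3)²·∫cos(2x)² dx = 9·π/2 = 9*π/2.
  u² cross terms: 2·(-1)·(-3)·∫sin(2x)·cos(2x) dx = 6·(0) = 0.
  So ∫_0^π u² dx = π/2 + 9*π/2 + 0 = 5*π.
  (u')² squared terms: (-2)²·∫cos(2x)² dx = 4·π/2 = 2*π;  (6)²·∫sin(2x)² dx = 36·π/2 = 18*π.
  (u')² cross terms: 2·(-2)·(6)·∫cos(2x)·sin(2x) dx = -24·(0) = 0.
  So ∫_0^π (u')² dx = 2*π + 18*π + 0 = 20*π.
||u||_{H^1}^2 = (5*π) + (20*π) = 25*π.


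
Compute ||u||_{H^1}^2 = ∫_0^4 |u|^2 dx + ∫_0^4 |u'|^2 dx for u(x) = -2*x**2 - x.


||u||_{H^1}^2 = 22588/15

The H^1 norm (squared) on an interval (0, L) is
  ||u||_{H^1}^2 = ∫_0^L u(x)^2 dx + ∫_0^L u'(x)^2 dx.
Compute u'(x) = -4*x - 1.
Then u(x)^2 = 4*x**4 + 4*x**3 + x**2 and u'(x)^2 = 16*x**2 + 8*x + 1.
Integrate each monomial from 0 to 4 using ∫_0^4 c·x^n dx = c·4^(n+1)/(n+1):
  ∫_0^4 u(x)^2 dx = ∫_0^4 (4*x^4 + 4*x^3 + x^2) dx. Term by term:
    ∫_0^4 4*x^4 dx = 4096/5;  ∫_0^4 4*x^3 dx = 256;  ∫_0^4 x^2 dx = 64/3.
  Sum: 4096/5 + 256 + 64/3 = 16448/15.
  ∫_0^4 u'(x)^2 dx = ∫_0^4 (16*x^2 + 8*x + 1) dx. Term by term:
    ∫_0^4 16*x^2 dx = 1024/3;  ∫_0^4 8*x dx = 64;  ∫_0^4 1 dx = 4.
  Sum: 1024/3 + 64 + 4 = 1228/3.
Adding: ||u||_{H^1}^2 = 16448/15 + 1228/3 = 22588/15.


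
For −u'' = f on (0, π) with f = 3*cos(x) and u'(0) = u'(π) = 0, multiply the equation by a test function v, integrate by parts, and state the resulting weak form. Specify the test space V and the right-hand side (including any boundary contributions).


V = H^1(0, π) (no boundary constraint on v; u is determined up to an additive constant); weak form: ∫_0^π u'v' dx = ∫_0^π (3*cos(x)) v dx for all v ∈ V.

Multiply both sides by a test function v and integrate from 0 to π:
  ∫_0^π −u''(x) v(x) dx = ∫_0^π f(x) v(x) dx.
Integrate the LHS by parts once:
  ∫_0^π −u'' v dx = −[u'(x) v(x)]_0^π + ∫_0^π u'(x) v'(x) dx.
Thus ∫_0^π u'(x) v'(x) dx = ∫_0^π f(x) v(x) dx + [u'(x) v(x)]_0^π.
Choose V so that boundary terms are either known or forced to vanish.
u has homogeneous Neumann: u'(0) = u'(π) = 0. So [u' v]_0^π = 0·v(π) − 0·v(0) = 0 for any v; take V = H^1(0, π).
Weak formulation: find u (satisfying any essential BC) such that ∫_0^π u'(x) v'(x) dx = ∫_0^π f v dx for all v ∈ V (homogeneous Neumann, so boundary terms vanish).
Substituting f(x) = 3*cos(x), the right-hand side is ∫_0^π (3*cos(x)) v dx.
Compatibility check (pure Neumann): taking v ≡ 1 ∈ V gives 0 = ∫_0^π f dx + (0) − (0), i.e. ∫_0^π f dx must equal u'(0) − u'(π) = 0. Indeed ∫_0^π (3*cos(x)) dx = 0, so the data are compatible. The solution is then unique only up to an additive constant (fix it e.g. by requiring ∫_0^π u dx = 0).


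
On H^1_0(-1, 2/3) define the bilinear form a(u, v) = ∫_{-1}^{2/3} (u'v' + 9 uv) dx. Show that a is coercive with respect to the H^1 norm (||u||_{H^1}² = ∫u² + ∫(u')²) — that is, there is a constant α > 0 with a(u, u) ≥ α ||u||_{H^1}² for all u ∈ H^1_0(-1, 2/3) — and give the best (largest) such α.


α = 1

Coercivity of a(·,·) on H^1_0(-1, 2/3) means a(u, u) ≥ α ||u||_{H^1}² for every u ∈ H^1_0.
The interval has length L = 5/3, and Poincaré/coercivity depend only on L. Here a(u, u) = ∫(u')² + (9)·∫u².
Here c = 9 ≥ 1, so a(u,u) = ∫(u')² + c∫u² ≥ ∫(u')² + ∫u² = ||u||_{H^1}², i.e. α = 1 works. No larger α is possible: a(u,u) ≥ α||u||_{H^1}² means (1−α)∫(u')² ≥ (α−c)∫u², and for the modes u_n = sin(nπ(x−x₀)/L) (x₀ the left endpoint) one has ∫u_n²/∫(u_n')² = (L/(nπ))² → 0, so a(u_n,u_n)/||u_n||_{H^1}² → 1. Hence the optimal constant is α = 1.
Therefore α = 1.


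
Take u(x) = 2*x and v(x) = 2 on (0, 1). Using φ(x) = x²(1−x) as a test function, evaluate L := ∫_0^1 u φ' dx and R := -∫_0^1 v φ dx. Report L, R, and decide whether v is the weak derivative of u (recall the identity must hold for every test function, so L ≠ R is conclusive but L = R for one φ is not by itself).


LHS = -1/6, RHS = -1/6. Yes, v = u' weakly.

u(x) = 2*x, classical derivative u'(x) = 2.
φ(x) = x²(1−x), so φ'(x) = x*(2 - 3*x).
Note φ(0) = φ(1) = 0, so the boundary term u·φ vanishes.
LHS = ∫_0^1 u(x) φ'(x) dx = ∫_0^1 (-6*x^3 + 4*x^2) dx. Term by term:
  ∫_0^1 -6*x^3 dx = -3/2;  ∫_0^1 4*x^2 dx = 4/3.
Sum: -3/2 + 4/3 = -1/6.
So LHS = -1/6.
∫_0^1 v(x) φ(x) dx = ∫_0^1 (-2*x^3 + 2*x^2) dx. Term by term:
  ∫_0^1 -2*x^3 dx = -1/2;  ∫_0^1 2*x^2 dx = 2/3.
Sum: -1/2 + 2/3 = 1/6.
So RHS = -∫_0^1 v(x) φ(x) dx = -1/6.
LHS = RHS, so the identity holds for this test φ.
Moreover u is smooth here and v(x) = u'(x) = 2 pointwise, so the identity holds for every test function. Hence v is the weak derivative of u.


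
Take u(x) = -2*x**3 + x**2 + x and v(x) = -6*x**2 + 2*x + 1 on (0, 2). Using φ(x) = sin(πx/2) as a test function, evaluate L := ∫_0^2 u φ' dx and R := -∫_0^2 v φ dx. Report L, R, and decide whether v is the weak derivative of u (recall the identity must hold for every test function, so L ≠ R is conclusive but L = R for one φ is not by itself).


LHS = -192/π^3 + 36/π, RHS = -192/π^3 + 36/π. Yes, v = u' weakly.

u(x) = -2*x**3 + x**2 + x, classical derivative u'(x) = -6*x**2 + 2*x + 1.
φ(x) = sin(πx/2), so φ'(x) = π*cos(π*x/2)/2.
Note φ(0) = φ(2) = 0, so the boundary term u·φ vanishes.
LHS = ∫_0^2 u(x) φ'(x) dx = ∫_0^2 (-π*x^3*cos(π*x/2) + π*x^2*cos(π*x/2)/2 + π*x*cos(π*x/2)/2) dx. Term by term:
  ∫_0^2 π*x*cos(π*x/2)/2 dx = -4/π;  ∫_0^2 π*x^2*cos(π*x/2)/2 dx = -8/π;  ∫_0^2 -π*x^3*cos(π*x/2) dx = -192/π^3 + 48/π.
Sum: -4/π − 8/π + -192/π^3 + 48/π = -192/π^3 + 36/π.
So LHS = -192/π^3 + 36/π.
∫_0^2 v(x) φ(x) dx = ∫_0^2 (-6*x^2*sin(π*x/2) + 2*x*sin(π*x/2) + sin(π*x/2)) dx. Term by term:
  ∫_0^2 -6*x^2*sin(π*x/2) dx = -48/π + 192/π^3;  ∫_0^2 2*x*sin(π*x/2) dx = 8/π;  ∫_0^2 sin(π*x/2) dx = 4/π.
Sum: -48/π + 192/π^3 + 8/π + 4/π = -36/π + 192/π^3.
So RHS = -∫_0^2 v(x) φ(x) dx = -192/π^3 + 36/π.
LHS = RHS, so the identity holds for this test φ.
Moreover u is smooth here and v(x) = u'(x) = -6*x**2 + 2*x + 1 pointwise, so the identity holds for every test function. Hence v is the weak derivative of u.


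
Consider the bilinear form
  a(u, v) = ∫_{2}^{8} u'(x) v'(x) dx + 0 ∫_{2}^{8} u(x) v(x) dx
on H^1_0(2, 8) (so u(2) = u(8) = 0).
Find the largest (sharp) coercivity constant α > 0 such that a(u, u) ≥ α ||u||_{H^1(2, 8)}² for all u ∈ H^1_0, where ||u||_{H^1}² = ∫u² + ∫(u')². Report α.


α = π^2/(π^2 + 36)

Coercivity of a(·,·) on H^1_0(2, 8) means a(u, u) ≥ α ||u||_{H^1}² for every u ∈ H^1_0.
The interval has length L = 6, and Poincaré/coercivity depend only on L. Here a(u, u) = ∫(u')² + (0)·∫u².
Here c = 0, so a(u,u) = ∫(u')² alone. The condition a(u,u) ≥ α||u||_{H^1}² reads (1−α)∫(u')² ≥ (α−c)∫u². Any admissible α is ≤ 1 (rapidly oscillating u have ∫u²/∫(u')² → 0), and α = 1 would force 0 ≥ (1−c)∫u², impossible since c < 1; so 1−α > 0. By the sharp Poincaré inequality on H^1_0 of an interval of length L, ∫(u')² ≥ (π/L)²∫u² with equality for the first sine mode sin(π(x−x₀)/L) (x₀ the left endpoint), so the inequality holds for all u iff (1−α)(π/L)² ≥ α − c, i.e. α ≤ ((π/L)² + c)/((π/L)² + 1) = (1 + c(L/π)²)/(1 + (L/π)²). (Direct route, valid since c ≤ 0: Poincaré gives c∫u² ≥ c(L/π)²∫(u')², so a(u,u) ≥ (1 + c(L/π)²)∫(u')², while ||u||_{H^1}² ≤ (1 + (L/π)²)∫(u')²; dividing yields the same α.) With (π/L)² = π^2/36 and c = 0, the largest admissible constant is α = ((π/L)² + c)/((π/L)² + 1).
Simplifying, α = π^2/(π^2 + 36).


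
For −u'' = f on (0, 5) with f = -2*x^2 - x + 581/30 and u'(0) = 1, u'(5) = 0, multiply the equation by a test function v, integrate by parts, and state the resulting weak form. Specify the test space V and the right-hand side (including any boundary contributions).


V = H^1(0, 5) (v unrestricted at boundary; u is determined up to an additive constant); weak form: ∫_0^5 u'v' dx = ∫_0^5 (-2*x^2 - x + 581/30) v dx − v(0) for all v ∈ V.

Multiply both sides by a test function v and integrate from 0 to 5:
  ∫_0^5 −u''(x) v(x) dx = ∫_0^5 f(x) v(x) dx.
Integrate the LHS by parts once:
  ∫_0^5 −u'' v dx = −[u'(x) v(x)]_0^5 + ∫_0^5 u'(x) v'(x) dx.
Thus ∫_0^5 u'(x) v'(x) dx = ∫_0^5 f(x) v(x) dx + [u'(x) v(x)]_0^5.
Choose V so that boundary terms are either known or forced to vanish.
u has inhomogeneous Neumann u'(0) = 1, u'(5) = 0. [u' v]_0^5 = (0)·v(5) − (1)·v(0) = − v(0). Take V = H^1(0, 5); boundary term becomes part of RHS.
Weak formulation: find u (satisfying any essential BC) such that ∫_0^5 u'(x) v'(x) dx = ∫_0^5 f v dx − v(0) for all v ∈ V (Neumann data are natural BCs: they enter the RHS as boundary terms).
Substituting f(x) = -2*x^2 - x + 581/30, the right-hand side is ∫_0^5 (-2*x^2 - x + 581/30) v dx − v(0).
Compatibility check (pure Neumann): taking v ≡ 1 ∈ V gives 0 = ∫_0^5 f dx + (0) − (1), i.e. ∫_0^5 f dx must equal u'(0) − u'(5) = 1. Indeed ∫_0^5 (-2*x^2 - x + 581/30) dx = 1, so the data are compatible. The solution is then unique only up to an additive constant (fix it e.g. by requiring ∫_0^5 u dx = 0).


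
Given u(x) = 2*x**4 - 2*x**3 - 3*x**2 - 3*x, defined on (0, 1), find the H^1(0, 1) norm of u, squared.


||u||_{H^1}^2 = 4333/90

The H^1 norm (squared) on an interval (0, L) is
  ||u||_{H^1}^2 = ∫_0^L u(x)^2 dx + ∫_0^L u'(x)^2 dx.
Compute u'(x) = 8*x**3 - 6*x**2 - 6*x - 3.
Then u(x)^2 = 4*x**8 - 8*x**7 - 8*x**6 + 21*x**4 + 18*x**3 + 9*x**2 and u'(x)^2 = 64*x**6 - 96*x**5 - 60*x**4 + 24*x**3 + 72*x**2 + 36*x + 9.
Integrate each monomial from 0 to 1 using ∫_0^1 c·x^n dx = c·1^(n+1)/(n+1):
  ∫_0^1 u(x)^2 dx = ∫_0^1 (4*x^8 - 8*x^7 - 8*x^6 + 21*x^4 + 18*x^3 + 9*x^2) dx. Term by term:
    ∫_0^1 4*x^8 dx = 4/9;  ∫_0^1 -8*x^7 dx = -1;  ∫_0^1 -8*x^6 dx = -8/7;
    ∫_0^1 21*x^4 dx = 21/5;  ∫_0^1 18*x^3 dx = 9/2;  ∫_0^1 9*x^2 dx = 3.
  Sum: 4/9 − 1 − 8/7 + 21/5 + 9/2 + 3 = 6301/630.
  ∫_0^1 u'(x)^2 dx = ∫_0^1 (64*x^6 - 96*x^5 - 60*x^4 + 24*x^3 + 72*x^2 + 36*x + 9) dx. Term by term:
    ∫_0^1 64*x^6 dx = 64/7;  ∫_0^1 -96*x^5 dx = -16;  ∫_0^1 -60*x^4 dx = -12;
    ∫_0^1 24*x^3 dx = 6;  ∫_0^1 72*x^2 dx = 24;  ∫_0^1 36*x dx = 18;
    ∫_0^1 9 dx = 9.
  Sum: 64/7 − 16 − 12 + 6 + 24 + 18 + 9 = 267/7.
Adding: ||u||_{H^1}^2 = 6301/630 + 267/7 = 4333/90.


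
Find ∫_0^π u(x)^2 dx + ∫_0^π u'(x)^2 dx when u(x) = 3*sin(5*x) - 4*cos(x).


||u||_{H^1(0,π)}^2 = 133*π

u'(x) = 4*sin(x) + 15*cos(5*x).
Expand u² and (u')² and integrate term by term on (0, π), using: for integers n ≥ 1, ∫_0^π sin²(nx) dx = ∫_0^π cos²(nx) dx = π/2; for n ≠ n', ∫_0^π sin(nx)sin(n'x) dx = ∫_0^π cos(nx)cos(n'x) dx = 0; and by product-to-sum, ∫_0^π sin(nx)cos(n'x) dx = ½∫_0^π [sin((n+n')x) + sin((n−n')x)] dx, which is 0 when n+n' is even and 2n/(n²−n'²) when n+n' is odd (it need not vanish on (0, π)).
  u² squared terms: (-4)²·∫cos(x)² dx = 16·π/2 = 8*π;  (3)²·∫sin(5x)² dx = 9·π/2 = 9*π/2.
  u² cross terms: 2·(-4)·(3)·∫cos(x)·sin(5x) dx = -24·(0) = 0.
  So ∫_0^π u² dx = 8*π + 9*π/2 + 0 = 25*π/2.
  (u')² squared terms: (4)²·∫sin(x)² dx = 16·π/2 = 8*π;  (15)²·∫cos(5x)² dx = 225·π/2 = 225*π/2.
  (u')² cross terms: 2·(4)·(15)·∫sin(x)·cos(5x) dx = 120·(0) = 0.
  So ∫_0^π (u')² dx = 8*π + 225*π/2 + 0 = 241*π/2.
||u||_{H^1}^2 = (25*π/2) + (241*π/2) = 133*π.


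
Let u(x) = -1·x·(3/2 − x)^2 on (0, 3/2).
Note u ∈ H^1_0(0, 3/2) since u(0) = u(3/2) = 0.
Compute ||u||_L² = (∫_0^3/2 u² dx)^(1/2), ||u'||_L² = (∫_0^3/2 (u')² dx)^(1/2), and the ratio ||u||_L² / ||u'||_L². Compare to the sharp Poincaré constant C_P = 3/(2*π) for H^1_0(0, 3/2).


||u||_L² / ||u'||_L² = 3*sqrt(14)/28 < C_P = 3/(2*π).

u(x) = -1·x·(3/2 − x)^2, so u'(x) = -3*x^2 + 6*x - 9/4.
u(x) = -1·x·(3/2 − x)^2 vanishes at x = 0 and x = 3/2, so u ∈ H^1_0(0, 3/2). Differentiate via the product rule and integrate the resulting polynomials term by term.
  ∫_0^3/2 u² dx = ∫_0^3/2 (x^6 - 6*x^5 + 27*x^4/2 - 27*x^3/2 + 81*x^2/16) dx. Term by term:
    ∫_0^3/2 x^6 dx = 2187/896;  ∫_0^3/2 -6*x^5 dx = -729/64;  ∫_0^3/2 27*x^4/2 dx = 6561/320;
    ∫_0^3/2 -27*x^3/2 dx = -2187/128;  ∫_0^3/2 81*x^2/16 dx = 729/128.
  Sum: 2187/896 − 729/64 + 6561/320 − 2187/128 + 729/128 = 729/4480.
  ∫_0^3/2 (u')² dx = ∫_0^3/2 (9*x^4 - 36*x^3 + 99*x^2/2 - 27*x + 81/16) dx. Term by term:
    ∫_0^3/2 9*x^4 dx = 2187/160;  ∫_0^3/2 -36*x^3 dx = -729/16;  ∫_0^3/2 99*x^2/2 dx = 891/16;
    ∫_0^3/2 -27*x dx = -243/8;  ∫_0^3/2 81/16 dx = 243/32.
  Sum: 2187/160 − 729/16 + 891/16 − 243/8 + 243/32 = 81/80.
∫_0^3/2 u² dx = 729/4480, so ||u||_L² = 27*sqrt(70)/560.
∫_0^3/2 (u')² dx = 81/80, so ||u'||_L² = 9*sqrt(5)/20.
Ratio ||u||_L² / ||u'||_L² = 3*sqrt(14)/28.
Sharp Poincaré constant on H^1_0(0, 3/2) is C_P = L/π = 3/(2*π), achieved by sin(2*π/3·x).
A polynomial bump cannot attain the sharp Poincaré constant (only the first sine eigenfunction does), so the ratio is strictly less than C_P, consistent with ||u||_L² ≤ C_P ||u'||_L².


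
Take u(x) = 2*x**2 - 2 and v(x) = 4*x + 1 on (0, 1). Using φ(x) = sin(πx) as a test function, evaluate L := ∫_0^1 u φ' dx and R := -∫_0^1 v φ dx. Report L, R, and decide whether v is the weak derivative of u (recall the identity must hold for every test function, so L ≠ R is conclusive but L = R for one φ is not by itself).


LHS = -4/π, RHS = -6/π. No, v is not the weak derivative of u.

u(x) = 2*x**2 - 2, classical derivative u'(x) = 4*x.
φ(x) = sin(πx), so φ'(x) = π*cos(π*x).
Note φ(0) = φ(1) = 0, so the boundary term u·φ vanishes.
LHS = ∫_0^1 u(x) φ'(x) dx = ∫_0^1 (2*π*x^2*cos(π*x) - 2*π*cos(π*x)) dx. Term by term:
  ∫_0^1 -2*π*cos(π*x) dx = 0;  ∫_0^1 2*π*x^2*cos(π*x) dx = -4/π.
Sum: 0 − 4/π = -4/π.
So LHS = -4/π.
∫_0^1 v(x) φ(x) dx = ∫_0^1 (4*x*sin(π*x) + sin(π*x)) dx. Term by term:
  ∫_0^1 4*x*sin(π*x) dx = 4/π;  ∫_0^1 sin(π*x) dx = 2/π.
Sum: 4/π + 2/π = 6/π.
So RHS = -∫_0^1 v(x) φ(x) dx = -6/π.
LHS − RHS = 2/π ≠ 0, so the identity fails.
(For a valid weak derivative the identity must hold for EVERY test function, in particular this one. The failure shows v is NOT the weak derivative of u.)
Correct weak derivative would be u'(x) = 4*x.


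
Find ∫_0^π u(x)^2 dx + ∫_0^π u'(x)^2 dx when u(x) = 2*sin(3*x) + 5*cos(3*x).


||u||_{H^1(0,π)}^2 = 145*π

u'(x) = -15*sin(3*x) + 6*cos(3*x).
Expand u² and (u')² and integrate term by term on (0, π), using: for integers n ≥ 1, ∫_0^π sin²(nx) dx = ∫_0^π cos²(nx) dx = π/2; for n ≠ n', ∫_0^π sin(nx)sin(n'x) dx = ∫_0^π cos(nx)cos(n'x) dx = 0; and by product-to-sum, ∫_0^π sin(nx)cos(n'x) dx = ½∫_0^π [sin((n+n')x) + sin((n−n')x)] dx, which is 0 when n+n' is even and 2n/(n²−n'²) when n+n' is odd (it need not vanish on (0, π)).
  u² squared terms: (2)²·∫sin(3x)² dx = 4·π/2 = 2*π;  (5)²·∫cos(3x)² dx = 25·π/2 = 25*π/2.
  u² cross terms: 2·(2)·(5)·∫sin(3x)·cos(3x) dx = 20·(0) = 0.
  So ∫_0^π u² dx = 2*π + 25*π/2 + 0 = 29*π/2.
  (u')² squared terms: (-15)²·∫sin(3x)² dx = 225·π/2 = 225*π/2;  (6)²·∫cos(3x)² dx = 36·π/2 = 18*π.
  (u')² cross terms: 2·(-15)·(6)·∫sin(3x)·cos(3x) dx = -180·(0) = 0.
  So ∫_0^π (u')² dx = 225*π/2 + 18*π + 0 = 261*π/2.
||u||_{H^1}^2 = (29*π/2) + (261*π/2) = 145*π.


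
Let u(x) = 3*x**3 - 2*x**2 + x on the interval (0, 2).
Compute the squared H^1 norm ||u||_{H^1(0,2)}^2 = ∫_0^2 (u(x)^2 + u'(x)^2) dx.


||u||_{H^1}^2 = 41402/105

The H^1 norm (squared) on an interval (0, L) is
  ||u||_{H^1}^2 = ∫_0^L u(x)^2 dx + ∫_0^L u'(x)^2 dx.
Compute u'(x) = 9*x**2 - 4*x + 1.
Then u(x)^2 = 9*x**6 - 12*x**5 + 10*x**4 - 4*x**3 + x**2 and u'(x)^2 = 81*x**4 - 72*x**3 + 34*x**2 - 8*x + 1.
Integrate each monomial from 0 to 2 using ∫_0^2 c·x^n dx = c·2^(n+1)/(n+1):
  ∫_0^2 u(x)^2 dx = ∫_0^2 (9*x^6 - 12*x^5 + 10*x^4 - 4*x^3 + x^2) dx. Term by term:
    ∫_0^2 9*x^6 dx = 1152/7;  ∫_0^2 -12*x^5 dx = -128;  ∫_0^2 10*x^4 dx = 64;
    ∫_0^2 -4*x^3 dx = -16;  ∫_0^2 x^2 dx = 8/3.
  Sum: 1152/7 − 128 + 64 − 16 + 8/3 = 1832/21.
  ∫_0^2 u'(x)^2 dx = ∫_0^2 (81*x^4 - 72*x^3 + 34*x^2 - 8*x + 1) dx. Term by term:
    ∫_0^2 81*x^4 dx = 2592/5;  ∫_0^2 -72*x^3 dx = -288;  ∫_0^2 34*x^2 dx = 272/3;
    ∫_0^2 -8*x dx = -16;  ∫_0^2 1 dx = 2.
  Sum: 2592/5 − 288 + 272/3 − 16 + 2 = 4606/15.
Adding: ||u||_{H^1}^2 = 1832/21 + 4606/15 = 41402/105.


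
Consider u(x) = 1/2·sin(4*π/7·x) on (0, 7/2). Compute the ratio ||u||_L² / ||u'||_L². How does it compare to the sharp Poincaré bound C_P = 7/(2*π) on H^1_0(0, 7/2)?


||u||_L² / ||u'||_L² = 7/(4*π) < C_P = 7/(2*π).

u(x) = 1/2·sin(4*π/7·x), so u'(x) = 2*π*cos(4*π*x/7)/7.
Writing u(x) = A·sin(kπx/L) with A = 1/2 and k = 2, use ∫_0^L sin²(kπx/L) dx = L/2 and ∫_0^L cos²(kπx/L) dx = L/2.
u² = 1/4·sin²(4*π/7·x) and (u')² = 4*π^2/49·cos²(4*π/7·x), and each of sin², cos² integrates to L/2 = 7/4 over (0, 7/2).
∫_0^7/2 u² dx = 7/16, so ||u||_L² = sqrt(7)/4.
∫_0^7/2 (u')² dx = π^2/7, so ||u'||_L² = sqrt(7)*π/7.
Ratio ||u||_L² / ||u'||_L² = 7/(4*π).
Sharp Poincaré constant on H^1_0(0, 7/2) is C_P = L/π = 7/(2*π), achieved by sin(2*π/7·x).
This is the k = 2 harmonic; the ratio L/(kπ) is strictly less than C_P = L/π, consistent with the sharp inequality ||u||_L² ≤ C_P ||u'||_L².


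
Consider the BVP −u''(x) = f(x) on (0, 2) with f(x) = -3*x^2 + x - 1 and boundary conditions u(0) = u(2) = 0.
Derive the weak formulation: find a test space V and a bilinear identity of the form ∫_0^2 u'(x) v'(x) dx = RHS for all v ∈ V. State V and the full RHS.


V = H^1_0(0, 2) (so v(0) = v(2) = 0); weak form: ∫_0^2 u'v' dx = ∫_0^2 (-3*x^2 + x - 1) v dx for all v ∈ V.

Multiply both sides by a test function v and integrate from 0 to 2:
  ∫_0^2 −u''(x) v(x) dx = ∫_0^2 f(x) v(x) dx.
Integrate the LHS by parts once:
  ∫_0^2 −u'' v dx = −[u'(x) v(x)]_0^2 + ∫_0^2 u'(x) v'(x) dx.
Thus ∫_0^2 u'(x) v'(x) dx = ∫_0^2 f(x) v(x) dx + [u'(x) v(x)]_0^2.
Choose V so that boundary terms are either known or forced to vanish.
u is Dirichlet: u(0) = u(2) = 0. Let V = H^1_0(0, 2); then v(0) = v(2) = 0, and [u' v]_0^2 = 0.
Weak formulation: find u (satisfying any essential BC) such that ∫_0^2 u'(x) v'(x) dx = ∫_0^2 f v dx for all v ∈ V.
Substituting f(x) = -3*x^2 + x - 1, the right-hand side is ∫_0^2 (-3*x^2 + x - 1) v dx.


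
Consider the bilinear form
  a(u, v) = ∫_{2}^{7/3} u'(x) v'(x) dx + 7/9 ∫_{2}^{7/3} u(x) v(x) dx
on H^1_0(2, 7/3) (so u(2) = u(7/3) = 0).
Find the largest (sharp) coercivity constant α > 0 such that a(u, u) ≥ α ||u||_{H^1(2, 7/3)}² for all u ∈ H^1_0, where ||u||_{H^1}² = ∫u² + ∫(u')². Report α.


α = (7 + 81*π^2)/(9*(1 + 9*π^2))

Coercivity of a(·,·) on H^1_0(2, 7/3) means a(u, u) ≥ α ||u||_{H^1}² for every u ∈ H^1_0.
The interval has length L = 1/3, and Poincaré/coercivity depend only on L. Here a(u, u) = ∫(u')² + (7/9)·∫u².
Here 0 < c = 7/9 < 1. The condition a(u,u) ≥ α||u||_{H^1}² reads (1−α)∫(u')² ≥ (α−c)∫u². Any admissible α is ≤ 1 (rapidly oscillating u have ∫u²/∫(u')² → 0), and α = 1 would force 0 ≥ (1−c)∫u², impossible since c < 1; so 1−α > 0. By the sharp Poincaré inequality on H^1_0 of an interval of length L, ∫(u')² ≥ (π/L)²∫u² with equality for the first sine mode sin(π(x−x₀)/L) (x₀ the left endpoint), so the inequality holds for all u iff (1−α)(π/L)² ≥ α − c, i.e. α ≤ ((π/L)² + c)/((π/L)² + 1) = (1 + c(L/π)²)/(1 + (L/π)²). With (π/L)² = 9*π^2 and c = 7/9, the largest admissible constant is α = ((π/L)² + c)/((π/L)² + 1).
Simplifying, α = (7 + 81*π^2)/(9*(1 + 9*π^2)).


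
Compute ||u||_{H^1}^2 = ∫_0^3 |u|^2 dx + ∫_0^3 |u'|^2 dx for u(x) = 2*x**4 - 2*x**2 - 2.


||u||_{H^1}^2 = 115836/5

The H^1 norm (squared) on an interval (0, L) is
  ||u||_{H^1}^2 = ∫_0^L u(x)^2 dx + ∫_0^L u'(x)^2 dx.
Compute u'(x) = 8*x**3 - 4*x.
Then u(x)^2 = 4*x**8 - 8*x**6 - 4*x**4 + 8*x**2 + 4 and u'(x)^2 = 64*x**6 - 64*x**4 + 16*x**2.
Integrate each monomial from 0 to 3 using ∫_0^3 c·x^n dx = c·3^(n+1)/(n+1):
  ∫_0^3 u(x)^2 dx = ∫_0^3 (4*x^8 - 8*x^6 - 4*x^4 + 8*x^2 + 4) dx. Term by term:
    ∫_0^3 4*x^8 dx = 8748;  ∫_0^3 -8*x^6 dx = -17496/7;  ∫_0^3 -4*x^4 dx = -972/5;
    ∫_0^3 8*x^2 dx = 72;  ∫_0^3 4 dx = 12.
  Sum: 8748 − 17496/7 − 972/5 + 72 + 12 = 214836/35.
  ∫_0^3 u'(x)^2 dx = ∫_0^3 (64*x^6 - 64*x^4 + 16*x^2) dx. Term by term:
    ∫_0^3 64*x^6 dx = 139968/7;  ∫_0^3 -64*x^4 dx = -15552/5;  ∫_0^3 16*x^2 dx = 144.
  Sum: 139968/7 − 15552/5 + 144 = 596016/35.
Adding: ||u||_{H^1}^2 = 214836/35 + 596016/35 = 115836/5.


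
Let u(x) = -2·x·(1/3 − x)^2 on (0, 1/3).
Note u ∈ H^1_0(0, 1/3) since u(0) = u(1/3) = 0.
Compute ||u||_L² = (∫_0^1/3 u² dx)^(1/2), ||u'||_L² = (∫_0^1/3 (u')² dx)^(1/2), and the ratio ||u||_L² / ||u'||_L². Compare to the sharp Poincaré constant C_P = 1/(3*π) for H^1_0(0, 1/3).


||u||_L² / ||u'||_L² = sqrt(14)/42 < C_P = 1/(3*π).

u(x) = -2·x·(1/3 − x)^2, so u'(x) = -6*x^2 + 8*x/3 - 2/9.
u(x) = -2·x·(1/3 − x)^2 vanishes at x = 0 and x = 1/3, so u ∈ H^1_0(0, 1/3). Differentiate via the product rule and integrate the resulting polynomials term by term.
  ∫_0^1/3 u² dx = ∫_0^1/3 (4*x^6 - 16*x^5/3 + 8*x^4/3 - 16*x^3/27 + 4*x^2/81) dx. Term by term:
    ∫_0^1/3 4*x^6 dx = 4/15309;  ∫_0^1/3 -16*x^5/3 dx = -8/6561;  ∫_0^1/3 8*x^4/3 dx = 8/3645;
    ∫_0^1/3 -16*x^3/27 dx = -4/2187;  ∫_0^1/3 4*x^2/81 dx = 4/6561.
  Sum: 4/15309 − 8/6561 + 8/3645 − 4/2187 + 4/6561 = 4/229635.
  ∫_0^1/3 (u')² dx = ∫_0^1/3 (36*x^4 - 32*x^3 + 88*x^2/9 - 32*x/27 + 4/81) dx. Term by term:
    ∫_0^1/3 36*x^4 dx = 4/135;  ∫_0^1/3 -32*x^3 dx = -8/81;  ∫_0^1/3 88*x^2/9 dx = 88/729;
    ∫_0^1/3 -32*x/27 dx = -16/243;  ∫_0^1/3 4/81 dx = 4/243.
  Sum: 4/135 − 8/81 + 88/729 − 16/243 + 4/243 = 8/3645.
∫_0^1/3 u² dx = 4/229635, so ||u||_L² = 2*sqrt(35)/2835.
∫_0^1/3 (u')² dx = 8/3645, so ||u'||_L² = 2*sqrt(10)/135.
Ratio ||u||_L² / ||u'||_L² = sqrt(14)/42.
Sharp Poincaré constant on H^1_0(0, 1/3) is C_P = L/π = 1/(3*π), achieved by sin(3*π·x).
A polynomial bump cannot attain the sharp Poincaré constant (only the first sine eigenfunction does), so the ratio is strictly less than C_P, consistent with ||u||_L² ≤ C_P ||u'||_L².


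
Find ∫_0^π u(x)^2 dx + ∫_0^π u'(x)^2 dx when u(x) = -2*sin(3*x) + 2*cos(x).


||u||_{H^1(0,π)}^2 = 24*π

u'(x) = -2*sin(x) - 6*cos(3*x).
Expand u² and (u')² and integrate term by term on (0, π), using: for integers n ≥ 1, ∫_0^π sin²(nx) dx = ∫_0^π cos²(nx) dx = π/2; for n ≠ n', ∫_0^π sin(nx)sin(n'x) dx = ∫_0^π cos(nx)cos(n'x) dx = 0; and by product-to-sum, ∫_0^π sin(nx)cos(n'x) dx = ½∫_0^π [sin((n+n')x) + sin((n−n')x)] dx, which is 0 when n+n' is even and 2n/(n²−n'²) when n+n' is odd (it need not vanish on (0, π)).
  u² squared terms: (-2)²·∫sin(3x)² dx = 4·π/2 = 2*π;  (2)²·∫cos(x)² dx = 4·π/2 = 2*π.
  u² cross terms: 2·(-2)·(2)·∫sin(3x)·cos(x) dx = -8·(0) = 0.
  So ∫_0^π u² dx = 2*π + 2*π + 0 = 4*π.
  (u')² squared terms: (-6)²·∫cos(3x)² dx = 36·π/2 = 18*π;  (-2)²·∫sin(x)² dx = 4·π/2 = 2*π.
  (u')² cross terms: 2·(-6)·(-2)·∫cos(3x)·sin(x) dx = 24·(0) = 0.
  So ∫_0^π (u')² dx = 18*π + 2*π + 0 = 20*π.
||u||_{H^1}^2 = (4*π) + (20*π) = 24*π.


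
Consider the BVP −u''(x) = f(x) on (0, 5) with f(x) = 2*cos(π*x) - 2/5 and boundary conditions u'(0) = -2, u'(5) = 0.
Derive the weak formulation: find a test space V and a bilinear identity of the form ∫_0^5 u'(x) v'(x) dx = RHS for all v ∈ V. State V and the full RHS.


V = H^1(0, 5) (v unrestricted at boundary; u is determined up to an additive constant); weak form: ∫_0^5 u'v' dx = ∫_0^5 (2*cos(π*x) - 2/5) v dx + 2·v(0) for all v ∈ V.

Multiply both sides by a test function v and integrate from 0 to 5:
  ∫_0^5 −u''(x) v(x) dx = ∫_0^5 f(x) v(x) dx.
Integrate the LHS by parts once:
  ∫_0^5 −u'' v dx = −[u'(x) v(x)]_0^5 + ∫_0^5 u'(x) v'(x) dx.
Thus ∫_0^5 u'(x) v'(x) dx = ∫_0^5 f(x) v(x) dx + [u'(x) v(x)]_0^5.
Choose V so that boundary terms are either known or forced to vanish.
u has inhomogeneous Neumann u'(0) = -2, u'(5) = 0. [u' v]_0^5 = (0)·v(5) − (-2)·v(0) = 2·v(0). Take V = H^1(0, 5); boundary term becomes part of RHS.
Weak formulation: find u (satisfying any essential BC) such that ∫_0^5 u'(x) v'(x) dx = ∫_0^5 f v dx + 2·v(0) for all v ∈ V (Neumann data are natural BCs: they enter the RHS as boundary terms).
Substituting f(x) = 2*cos(π*x) - 2/5, the right-hand side is ∫_0^5 (2*cos(π*x) - 2/5) v dx + 2·v(0).
Compatibility check (pure Neumann): taking v ≡ 1 ∈ V gives 0 = ∫_0^5 f dx + (0) − (-2), i.e. ∫_0^5 f dx must equal u'(0) − u'(5) = -2. Indeed ∫_0^5 (2*cos(π*x) - 2/5) dx = -2, so the data are compatible. The solution is then unique only up to an additive constant (fix it e.g. by requiring ∫_0^5 u dx = 0).


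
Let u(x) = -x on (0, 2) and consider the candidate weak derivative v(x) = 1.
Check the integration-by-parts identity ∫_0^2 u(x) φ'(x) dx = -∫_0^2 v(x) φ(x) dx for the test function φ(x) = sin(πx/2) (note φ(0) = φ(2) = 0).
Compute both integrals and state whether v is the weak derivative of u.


LHS = 4/π, RHS = -4/π. No, v is not the weak derivative of u.

u(x) = -x, classical derivative u'(x) = -1.
φ(x) = sin(πx/2), so φ'(x) = π*cos(π*x/2)/2.
Note φ(0) = φ(2) = 0, so the boundary term u·φ vanishes.
LHS = ∫_0^2 u(x) φ'(x) dx = ∫_0^2 (-π*x*cos(π*x/2)/2) dx. Term by term:
  ∫_0^2 -π*x*cos(π*x/2)/2 dx = 4/π.
So LHS = 4/π.
∫_0^2 v(x) φ(x) dx = ∫_0^2 (sin(π*x/2)) dx. Term by term:
  ∫_0^2 sin(π*x/2) dx = 4/π.
So RHS = -∫_0^2 v(x) φ(x) dx = -4/π.
LHS − RHS = 8/π ≠ 0, so the identity fails.
(For a valid weak derivative the identity must hold for EVERY test function, in particular this one. The failure shows v is NOT the weak derivative of u.)
Correct weak derivative would be u'(x) = -1.


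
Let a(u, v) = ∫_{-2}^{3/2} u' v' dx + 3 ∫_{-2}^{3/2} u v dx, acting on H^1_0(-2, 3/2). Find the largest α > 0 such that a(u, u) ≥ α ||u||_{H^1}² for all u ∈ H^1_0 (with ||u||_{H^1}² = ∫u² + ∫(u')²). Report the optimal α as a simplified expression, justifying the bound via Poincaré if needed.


α = 1

Coercivity of a(·,·) on H^1_0(-2, 3/2) means a(u, u) ≥ α ||u||_{H^1}² for every u ∈ H^1_0.
The interval has length L = 7/2, and Poincaré/coercivity depend only on L. Here a(u, u) = ∫(u')² + (3)·∫u².
Here c = 3 ≥ 1, so a(u,u) = ∫(u')² + c∫u² ≥ ∫(u')² + ∫u² = ||u||_{H^1}², i.e. α = 1 works. No larger α is possible: a(u,u) ≥ α||u||_{H^1}² means (1−α)∫(u')² ≥ (α−c)∫u², and for the modes u_n = sin(nπ(x−x₀)/L) (x₀ the left endpoint) one has ∫u_n²/∫(u_n')² = (L/(nπ))² → 0, so a(u_n,u_n)/||u_n||_{H^1}² → 1. Hence the optimal constant is α = 1.
Therefore α = 1.


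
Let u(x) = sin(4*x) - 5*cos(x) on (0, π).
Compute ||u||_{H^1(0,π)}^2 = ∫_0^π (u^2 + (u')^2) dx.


||u||_{H^1(0,π)}^2 = -32/3 + 67*π/2

u'(x) = 5*sin(x) + 4*cos(4*x).
Expand u² and (u')² and integrate term by term on (0, π), using: for integers n ≥ 1, ∫_0^π sin²(nx) dx = ∫_0^π cos²(nx) dx = π/2; for n ≠ n', ∫_0^π sin(nx)sin(n'x) dx = ∫_0^π cos(nx)cos(n'x) dx = 0; and by product-to-sum, ∫_0^π sin(nx)cos(n'x) dx = ½∫_0^π [sin((n+n')x) + sin((n−n')x)] dx, which is 0 when n+n' is even and 2n/(n²−n'²) when n+n' is odd (it need not vanish on (0, π)).
  u² squared terms: (-5)²·∫cos(x)² dx = 25·π/2 = 25*π/2;  (1)²·∫sin(4x)² dx = 1·π/2 = π/2.
  u² cross terms: 2·(-5)·(1)·∫cos(x)·sin(4x) dx = -10·(8/15) = -16/3.
  So ∫_0^π u² dx = 25*π/2 + π/2 − 16/3 = -16/3 + 13*π.
  (u')² squared terms: (4)²·∫cos(4x)² dx = 16·π/2 = 8*π;  (5)²·∫sin(x)² dx = 25·π/2 = 25*π/2.
  (u')² cross terms: 2·(4)·(5)·∫cos(4x)·sin(x) dx = 40·(-2/15) = -16/3.
  So ∫_0^π (u')² dx = 8*π + 25*π/2 − 16/3 = -16/3 + 41*π/2.
||u||_{H^1}^2 = (-16/3 + 13*π) + (-16/3 + 41*π/2) = -32/3 + 67*π/2.


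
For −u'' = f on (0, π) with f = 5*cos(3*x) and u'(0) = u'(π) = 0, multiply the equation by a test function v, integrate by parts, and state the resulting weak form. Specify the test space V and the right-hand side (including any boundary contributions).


V = H^1(0, π) (no boundary constraint on v; u is determined up to an additive constant); weak form: ∫_0^π u'v' dx = ∫_0^π (5*cos(3*x)) v dx for all v ∈ V.

Multiply both sides by a test function v and integrate from 0 to π:
  ∫_0^π −u''(x) v(x) dx = ∫_0^π f(x) v(x) dx.
Integrate the LHS by parts once:
  ∫_0^π −u'' v dx = −[u'(x) v(x)]_0^π + ∫_0^π u'(x) v'(x) dx.
Thus ∫_0^π u'(x) v'(x) dx = ∫_0^π f(x) v(x) dx + [u'(x) v(x)]_0^π.
Choose V so that boundary terms are either known or forced to vanish.
u has homogeneous Neumann: u'(0) = u'(π) = 0. So [u' v]_0^π = 0·v(π) − 0·v(0) = 0 for any v; take V = H^1(0, π).
Weak formulation: find u (satisfying any essential BC) such that ∫_0^π u'(x) v'(x) dx = ∫_0^π f v dx for all v ∈ V (homogeneous Neumann, so boundary terms vanish).
Substituting f(x) = 5*cos(3*x), the right-hand side is ∫_0^π (5*cos(3*x)) v dx.
Compatibility check (pure Neumann): taking v ≡ 1 ∈ V gives 0 = ∫_0^π f dx + (0) − (0), i.e. ∫_0^π f dx must equal u'(0) − u'(π) = 0. Indeed ∫_0^π (5*cos(3*x)) dx = 0, so the data are compatible. The solution is then unique only up to an additive constant (fix it e.g. by requiring ∫_0^π u dx = 0).


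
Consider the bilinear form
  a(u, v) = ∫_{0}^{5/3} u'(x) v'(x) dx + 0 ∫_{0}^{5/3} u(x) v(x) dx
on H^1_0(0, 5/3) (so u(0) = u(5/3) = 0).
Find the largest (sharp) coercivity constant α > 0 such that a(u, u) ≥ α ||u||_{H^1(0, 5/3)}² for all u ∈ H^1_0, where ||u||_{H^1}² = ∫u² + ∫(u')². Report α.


α = 9*π^2/(25 + 9*π^2)

Coercivity of a(·,·) on H^1_0(0, 5/3) means a(u, u) ≥ α ||u||_{H^1}² for every u ∈ H^1_0.
The interval has length L = 5/3, and Poincaré/coercivity depend only on L. Here a(u, u) = ∫(u')² + (0)·∫u².
Here c = 0, so a(u,u) = ∫(u')² alone. The condition a(u,u) ≥ α||u||_{H^1}² reads (1−α)∫(u')² ≥ (α−c)∫u². Any admissible α is ≤ 1 (rapidly oscillating u have ∫u²/∫(u')² → 0), and α = 1 would force 0 ≥ (1−c)∫u², impossible since c < 1; so 1−α > 0. By the sharp Poincaré inequality on H^1_0 of an interval of length L, ∫(u')² ≥ (π/L)²∫u² with equality for the first sine mode sin(π(x−x₀)/L) (x₀ the left endpoint), so the inequality holds for all u iff (1−α)(π/L)² ≥ α − c, i.e. α ≤ ((π/L)² + c)/((π/L)² + 1) = (1 + c(L/π)²)/(1 + (L/π)²). (Direct route, valid since c ≤ 0: Poincaré gives c∫u² ≥ c(L/π)²∫(u')², so a(u,u) ≥ (1 + c(L/π)²)∫(u')², while ||u||_{H^1}² ≤ (1 + (L/π)²)∫(u')²; dividing yields the same α.) With (π/L)² = 9*π^2/25 and c = 0, the largest admissible constant is α = ((π/L)² + c)/((π/L)² + 1).
Simplifying, α = 9*π^2/(25 + 9*π^2).
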